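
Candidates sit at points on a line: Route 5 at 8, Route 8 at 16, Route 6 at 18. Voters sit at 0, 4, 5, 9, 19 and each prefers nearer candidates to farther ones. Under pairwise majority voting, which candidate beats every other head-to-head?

With single-peaked preferences on a line, the Condorcet winner is the candidate closest to the median voter.
The median voter (position 5) is closest to Route 5 at 8.
Check: Route 5 vs Route 6 — voters closer to Route 5: 4 of 5.

Route 5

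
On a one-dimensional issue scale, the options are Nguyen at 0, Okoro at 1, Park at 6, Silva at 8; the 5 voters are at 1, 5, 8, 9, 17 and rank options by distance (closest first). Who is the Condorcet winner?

Silva

With single-peaked preferences on a line, the Condorcet winner is the candidate closest to the median voter.
The median voter (position 8) is closest to Silva at 8.
Check: Silva vs Park — voters closer to Silva: 3 of 5.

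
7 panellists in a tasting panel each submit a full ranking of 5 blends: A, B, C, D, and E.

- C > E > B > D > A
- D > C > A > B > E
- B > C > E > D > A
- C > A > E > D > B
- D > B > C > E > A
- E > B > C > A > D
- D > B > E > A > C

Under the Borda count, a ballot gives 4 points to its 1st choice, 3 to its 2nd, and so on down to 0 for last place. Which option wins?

Borda scores:
  A: 0 + 2 + 0 + 3 + 0 + 1 + 1 = 7
  B: 2 + 1 + 4 + 0 + 3 + 3 + 3 = 16
  C: 4 + 3 + 3 + 4 + 2 + 2 + 0 = 18
  D: 1 + 4 + 1 + 1 + 4 + 0 + 4 = 15
  E: 3 + 0 + 2 + 2 + 1 + 4 + 2 = 14
C has the highest total.

C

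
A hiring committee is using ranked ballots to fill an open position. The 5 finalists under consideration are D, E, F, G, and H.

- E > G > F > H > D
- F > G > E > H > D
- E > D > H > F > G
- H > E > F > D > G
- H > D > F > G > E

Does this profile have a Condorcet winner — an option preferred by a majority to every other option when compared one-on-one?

Yes

Head-to-head results (5 voters total):
D vs E: E wins 4–1.
D vs F: F wins 3–2.
D vs G: D wins 3–2.
D vs H: H wins 4–1.
E vs F: E wins 3–2.
E vs G: E wins 3–2.
E vs H: E wins 3–2.
F vs G: F wins 4–1.
F vs H: H wins 3–2.
G vs H: H wins 3–2.
E beats each rival — D (4–1), F (3–2), G (3–2), H (3–2) — so E is the Condorcet winner.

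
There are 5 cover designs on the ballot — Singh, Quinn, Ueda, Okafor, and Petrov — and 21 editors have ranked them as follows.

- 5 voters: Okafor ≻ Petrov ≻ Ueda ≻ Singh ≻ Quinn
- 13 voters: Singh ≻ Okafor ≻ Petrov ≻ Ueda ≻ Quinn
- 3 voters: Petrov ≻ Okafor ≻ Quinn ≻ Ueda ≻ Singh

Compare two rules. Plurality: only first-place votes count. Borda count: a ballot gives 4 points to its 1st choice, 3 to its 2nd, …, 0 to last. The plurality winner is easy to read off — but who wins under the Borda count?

Plurality first-place counts: Singh 13, Quinn 0, Ueda 0, Okafor 5, Petrov 3 → Singh.
Borda totals: Singh 57, Quinn 6, Ueda 26, Okafor 68, Petrov 53 → Okafor.

Okafor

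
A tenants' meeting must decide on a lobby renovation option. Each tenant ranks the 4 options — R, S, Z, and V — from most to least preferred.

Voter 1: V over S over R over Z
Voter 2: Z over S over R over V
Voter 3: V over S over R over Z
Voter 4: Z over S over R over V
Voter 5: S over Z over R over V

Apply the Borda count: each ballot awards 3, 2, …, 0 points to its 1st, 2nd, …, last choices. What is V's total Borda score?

6

Borda scores:
  R: 1 + 1 + 1 + 1 + 1 = 5
  S: 2 + 2 + 2 + 2 + 3 = 11
  Z: 0 + 3 + 0 + 3 + 2 = 8
  V: 3 + 0 + 3 + 0 + 0 = 6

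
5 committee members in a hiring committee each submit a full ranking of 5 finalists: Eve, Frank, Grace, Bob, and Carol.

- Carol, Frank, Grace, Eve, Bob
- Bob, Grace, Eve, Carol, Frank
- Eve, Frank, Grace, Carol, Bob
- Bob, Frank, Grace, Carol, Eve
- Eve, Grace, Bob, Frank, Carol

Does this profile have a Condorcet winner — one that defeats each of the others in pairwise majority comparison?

Head-to-head results (5 voters total):
Eve vs Frank: Eve wins 3–2.
Eve vs Grace: Grace wins 3–2.
Eve vs Bob: Eve wins 3–2.
Eve vs Carol: Eve wins 3–2.
Frank vs Grace: Frank wins 3–2.
Frank vs Bob: Bob wins 3–2.
Frank vs Carol: Frank wins 3–2.
Grace vs Bob: Grace wins 3–2.
Grace vs Carol: Grace wins 4–1.
Bob vs Carol: Bob wins 3–2.
No candidate beats all others: Eve beats Frank beats Grace beats Eve, a majority cycle.

No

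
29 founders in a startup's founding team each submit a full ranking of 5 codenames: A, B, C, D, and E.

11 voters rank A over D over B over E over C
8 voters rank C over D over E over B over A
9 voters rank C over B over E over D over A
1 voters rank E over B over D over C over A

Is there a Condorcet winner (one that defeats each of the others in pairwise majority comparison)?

Yes

Head-to-head results (29 voters total):
A vs B: B wins 18–11.
A vs C: C wins 18–11.
A vs D: D wins 18–11.
A vs E: E wins 18–11.
B vs C: C wins 17–12.
B vs D: D wins 19–10.
B vs E: B wins 20–9.
C vs D: C wins 17–12.
C vs E: C wins 17–12.
D vs E: D wins 19–10.
C beats each rival — A (18–11), B (17–12), D (17–12), E (17–12) — so C is the Condorcet winner.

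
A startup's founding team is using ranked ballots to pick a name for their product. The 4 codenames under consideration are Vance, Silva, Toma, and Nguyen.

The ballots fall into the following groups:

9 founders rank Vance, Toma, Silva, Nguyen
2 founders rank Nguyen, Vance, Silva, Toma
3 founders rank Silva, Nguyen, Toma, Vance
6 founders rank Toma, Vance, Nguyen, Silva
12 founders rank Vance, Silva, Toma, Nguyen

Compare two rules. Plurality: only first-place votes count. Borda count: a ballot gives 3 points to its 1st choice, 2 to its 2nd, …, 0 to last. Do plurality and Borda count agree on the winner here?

Plurality first-place counts: Vance 21, Silva 3, Toma 6, Nguyen 2 → Vance.
Borda totals: Vance 79, Silva 44, Toma 51, Nguyen 18 → Vance.
The two rules agree on Vance.

Yes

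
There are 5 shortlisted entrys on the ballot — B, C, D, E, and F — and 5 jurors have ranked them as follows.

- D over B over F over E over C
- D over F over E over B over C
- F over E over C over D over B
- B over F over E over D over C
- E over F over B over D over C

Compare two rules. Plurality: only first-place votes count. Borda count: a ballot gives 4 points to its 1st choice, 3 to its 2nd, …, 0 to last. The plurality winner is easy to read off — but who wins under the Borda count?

Plurality first-place counts: B 1, C 0, D 2, E 1, F 1 → D.
Borda totals: B 10, C 2, D 11, E 12, F 15 → F.

F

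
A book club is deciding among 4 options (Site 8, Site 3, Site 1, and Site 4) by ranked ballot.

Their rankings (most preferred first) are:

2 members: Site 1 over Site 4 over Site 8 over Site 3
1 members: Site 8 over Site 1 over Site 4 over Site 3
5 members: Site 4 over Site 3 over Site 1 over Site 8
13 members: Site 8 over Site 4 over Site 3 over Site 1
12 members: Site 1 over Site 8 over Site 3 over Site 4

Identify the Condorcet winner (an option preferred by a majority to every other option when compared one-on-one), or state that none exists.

Head-to-head results (33 voters total):
Site 8 vs Site 3: Site 8 wins 28–5.
Site 8 vs Site 1: Site 1 wins 19–14.
Site 8 vs Site 4: Site 8 wins 26–7.
Site 3 vs Site 1: Site 3 wins 18–15.
Site 3 vs Site 4: Site 4 wins 21–12.
Site 1 vs Site 4: Site 4 wins 18–15.
No candidate beats all others: Site 8 beats Site 3 beats Site 1 beats Site 8, a majority cycle.

There is no Condorcet winner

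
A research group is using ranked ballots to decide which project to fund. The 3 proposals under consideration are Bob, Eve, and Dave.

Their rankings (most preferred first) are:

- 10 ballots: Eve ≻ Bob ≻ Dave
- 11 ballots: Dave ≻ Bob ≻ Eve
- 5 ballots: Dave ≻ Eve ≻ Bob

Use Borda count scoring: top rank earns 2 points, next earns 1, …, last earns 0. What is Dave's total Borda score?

32

Borda scores:
  Bob: 10·1 + 11·1 + 5·0 = 21
  Eve: 10·2 + 11·0 + 5·1 = 25
  Dave: 10·0 + 11·2 + 5·2 = 32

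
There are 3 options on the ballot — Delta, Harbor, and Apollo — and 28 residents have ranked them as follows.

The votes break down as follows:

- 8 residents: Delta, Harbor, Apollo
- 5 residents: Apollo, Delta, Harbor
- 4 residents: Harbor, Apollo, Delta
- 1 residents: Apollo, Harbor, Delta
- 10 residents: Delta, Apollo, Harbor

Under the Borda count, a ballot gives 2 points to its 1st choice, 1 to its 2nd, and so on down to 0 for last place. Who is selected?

Delta

Borda scores:
  Delta: 8·2 + 5·1 + 4·0 + 0 + 10·2 = 41
  Harbor: 8·1 + 5·0 + 4·2 + 1 + 10·0 = 17
  Apollo: 8·0 + 5·2 + 4·1 + 2 + 10·1 = 26
Delta has the highest total.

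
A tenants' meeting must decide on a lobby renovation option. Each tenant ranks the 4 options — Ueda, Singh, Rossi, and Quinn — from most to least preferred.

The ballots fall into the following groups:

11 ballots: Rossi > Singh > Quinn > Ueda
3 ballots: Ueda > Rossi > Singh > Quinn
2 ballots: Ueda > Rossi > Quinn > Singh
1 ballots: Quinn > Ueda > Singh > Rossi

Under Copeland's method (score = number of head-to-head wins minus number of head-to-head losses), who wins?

Pairwise results:
  Ueda vs Singh: Singh wins 11–6.
  Ueda vs Rossi: Rossi wins 11–6.
  Ueda vs Quinn: Quinn wins 12–5.
  Singh vs Rossi: Rossi wins 16–1.
  Singh vs Quinn: Singh wins 14–3.
  Rossi vs Quinn: Rossi wins 16–1.
Copeland scores (wins − losses):
  Ueda: 0 − 3 = -3
  Singh: 2 − 1 = 1
  Rossi: 3 − 0 = 3
  Quinn: 1 − 2 = -1
Rossi has the best Copeland score.

Rossi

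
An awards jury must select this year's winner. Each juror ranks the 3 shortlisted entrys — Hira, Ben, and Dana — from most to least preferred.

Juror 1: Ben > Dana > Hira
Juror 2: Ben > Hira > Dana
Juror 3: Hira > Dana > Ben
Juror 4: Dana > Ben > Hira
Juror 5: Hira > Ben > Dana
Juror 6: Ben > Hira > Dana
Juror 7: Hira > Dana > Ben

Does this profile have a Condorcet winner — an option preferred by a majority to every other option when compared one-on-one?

Yes

Head-to-head results (7 voters total):
Hira vs Ben: Ben wins 4–3.
Hira vs Dana: Hira wins 5–2.
Ben vs Dana: Ben wins 4–3.
Ben beats each rival — Hira (4–3), Dana (4–3) — so Ben is the Condorcet winner.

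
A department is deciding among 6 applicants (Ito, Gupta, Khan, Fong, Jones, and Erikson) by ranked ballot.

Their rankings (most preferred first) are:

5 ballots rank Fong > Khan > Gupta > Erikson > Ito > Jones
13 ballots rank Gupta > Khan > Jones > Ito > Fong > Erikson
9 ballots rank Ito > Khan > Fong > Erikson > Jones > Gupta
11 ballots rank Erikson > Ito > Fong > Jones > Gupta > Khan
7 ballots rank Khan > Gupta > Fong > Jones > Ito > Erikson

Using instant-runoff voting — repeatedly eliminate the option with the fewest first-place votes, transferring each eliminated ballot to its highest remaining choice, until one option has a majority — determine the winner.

Round 1: Gupta 13, Erikson 11, Ito 9, Khan 7, Fong 5, Jones 0. Jones has the fewest and is eliminated.
Round 2: Gupta 13, Erikson 11, Ito 9, Khan 7, Fong 5. Fong has the fewest and is eliminated.
Round 3: Gupta 13, Khan 12, Erikson 11, Ito 9. Ito has the fewest and is eliminated.
Round 4: Khan 21, Gupta 13, Erikson 11. Erikson has the fewest and is eliminated.
Round 5: Gupta 24, Khan 21. Gupta has a majority.

Gupta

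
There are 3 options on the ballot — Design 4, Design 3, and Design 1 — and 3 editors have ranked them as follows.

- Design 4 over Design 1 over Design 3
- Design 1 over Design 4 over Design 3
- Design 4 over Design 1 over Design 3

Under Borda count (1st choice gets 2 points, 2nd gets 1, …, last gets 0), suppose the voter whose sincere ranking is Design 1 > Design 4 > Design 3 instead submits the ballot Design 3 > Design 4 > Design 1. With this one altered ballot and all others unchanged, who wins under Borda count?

Design 4

Borda totals with the altered ballot: Design 4 5, Design 3 2, Design 1 2.
The winner is unchanged: still Design 4.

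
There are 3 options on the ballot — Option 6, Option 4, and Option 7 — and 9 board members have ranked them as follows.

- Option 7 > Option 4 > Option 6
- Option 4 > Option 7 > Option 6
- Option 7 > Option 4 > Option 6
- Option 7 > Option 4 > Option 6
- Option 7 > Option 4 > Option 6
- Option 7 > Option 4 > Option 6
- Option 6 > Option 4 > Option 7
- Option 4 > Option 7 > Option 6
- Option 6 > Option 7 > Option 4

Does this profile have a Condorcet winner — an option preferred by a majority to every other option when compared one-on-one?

Head-to-head results (9 voters total):
Option 6 vs Option 4: Option 4 wins 7–2.
Option 6 vs Option 7: Option 7 wins 7–2.
Option 4 vs Option 7: Option 7 wins 6–3.
Option 7 beats each rival — Option 6 (7–2), Option 4 (6–3) — so Option 7 is the Condorcet winner.

Yes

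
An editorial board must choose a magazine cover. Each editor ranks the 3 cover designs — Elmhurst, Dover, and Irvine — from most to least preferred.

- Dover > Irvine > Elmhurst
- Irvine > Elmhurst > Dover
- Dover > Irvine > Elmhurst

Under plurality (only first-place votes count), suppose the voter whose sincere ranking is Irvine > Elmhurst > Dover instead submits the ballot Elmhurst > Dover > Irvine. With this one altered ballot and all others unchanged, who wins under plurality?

Dover

First-place totals with the altered ballot: Elmhurst 1, Dover 2, Irvine 0.
The winner is unchanged: still Dover.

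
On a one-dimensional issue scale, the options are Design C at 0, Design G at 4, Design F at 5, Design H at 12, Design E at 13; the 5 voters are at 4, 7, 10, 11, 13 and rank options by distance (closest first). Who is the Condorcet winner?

With single-peaked preferences on a line, the Condorcet winner is the candidate closest to the median voter.
The median voter (position 10) is closest to Design H at 12.
Check: Design H vs Design E — voters closer to Design H: 4 of 5.

Design H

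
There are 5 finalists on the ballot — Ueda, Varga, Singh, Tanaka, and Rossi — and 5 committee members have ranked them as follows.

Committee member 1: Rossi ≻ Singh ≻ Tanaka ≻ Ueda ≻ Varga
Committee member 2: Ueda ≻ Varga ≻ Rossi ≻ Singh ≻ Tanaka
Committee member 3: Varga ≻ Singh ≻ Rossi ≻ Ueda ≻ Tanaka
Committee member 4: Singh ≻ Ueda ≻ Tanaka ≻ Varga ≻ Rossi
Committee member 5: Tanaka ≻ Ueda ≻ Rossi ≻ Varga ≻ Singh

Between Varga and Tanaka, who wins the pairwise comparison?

Tanaka

Ballots ranking Varga above Tanaka: 2.
Ballots ranking Tanaka above Varga: 3.
Tanaka wins the head-to-head, 3–2.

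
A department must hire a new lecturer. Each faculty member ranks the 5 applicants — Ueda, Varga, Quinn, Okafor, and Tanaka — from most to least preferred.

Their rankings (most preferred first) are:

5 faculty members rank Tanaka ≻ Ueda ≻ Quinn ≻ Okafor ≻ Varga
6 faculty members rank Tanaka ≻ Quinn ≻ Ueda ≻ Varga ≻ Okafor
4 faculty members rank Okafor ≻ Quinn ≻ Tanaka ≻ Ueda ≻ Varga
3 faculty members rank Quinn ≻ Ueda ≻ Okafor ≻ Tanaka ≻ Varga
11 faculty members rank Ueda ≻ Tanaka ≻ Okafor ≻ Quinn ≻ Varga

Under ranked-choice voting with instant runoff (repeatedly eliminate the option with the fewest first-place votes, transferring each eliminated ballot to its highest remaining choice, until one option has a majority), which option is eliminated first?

Varga

Round 1: Ueda 11, Tanaka 11, Okafor 4, Quinn 3, Varga 0. Varga has the fewest and is eliminated.
Round 2: Ueda 11, Tanaka 11, Okafor 4, Quinn 3. Quinn has the fewest and is eliminated.
Round 3: Ueda 14, Tanaka 11, Okafor 4. Okafor has the fewest and is eliminated.
Round 4: Tanaka 15, Ueda 14. Tanaka has a majority.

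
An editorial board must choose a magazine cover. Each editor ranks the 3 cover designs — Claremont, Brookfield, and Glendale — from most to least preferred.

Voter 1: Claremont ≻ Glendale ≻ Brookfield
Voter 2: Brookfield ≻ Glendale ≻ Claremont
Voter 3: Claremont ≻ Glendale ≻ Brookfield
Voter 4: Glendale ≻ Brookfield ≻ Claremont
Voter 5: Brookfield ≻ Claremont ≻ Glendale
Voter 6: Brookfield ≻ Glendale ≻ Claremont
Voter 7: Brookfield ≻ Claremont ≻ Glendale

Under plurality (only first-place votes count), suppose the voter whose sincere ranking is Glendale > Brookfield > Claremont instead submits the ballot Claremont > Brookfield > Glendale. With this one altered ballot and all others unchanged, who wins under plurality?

Brookfield

First-place totals with the altered ballot: Claremont 3, Brookfield 4, Glendale 0.
The winner is unchanged: still Brookfield.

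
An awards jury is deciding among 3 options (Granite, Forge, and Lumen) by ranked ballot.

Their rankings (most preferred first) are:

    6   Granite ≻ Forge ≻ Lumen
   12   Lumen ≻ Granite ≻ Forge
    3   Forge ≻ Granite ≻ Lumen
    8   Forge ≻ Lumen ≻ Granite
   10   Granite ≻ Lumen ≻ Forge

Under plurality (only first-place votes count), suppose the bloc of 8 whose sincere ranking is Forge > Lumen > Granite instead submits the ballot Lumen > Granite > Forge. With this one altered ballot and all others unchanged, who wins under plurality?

First-place totals with the altered ballot: Granite 16, Forge 3, Lumen 20.
The switch changes the winner from Granite to Lumen.

Lumen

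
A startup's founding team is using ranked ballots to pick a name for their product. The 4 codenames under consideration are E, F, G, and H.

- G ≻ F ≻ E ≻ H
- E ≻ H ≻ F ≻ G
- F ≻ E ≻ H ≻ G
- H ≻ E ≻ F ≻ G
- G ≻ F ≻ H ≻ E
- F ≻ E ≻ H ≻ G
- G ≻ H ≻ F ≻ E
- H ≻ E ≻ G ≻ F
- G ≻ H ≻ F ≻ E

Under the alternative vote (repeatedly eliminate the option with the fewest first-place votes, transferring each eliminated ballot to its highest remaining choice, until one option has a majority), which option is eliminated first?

Round 1: G 4, F 2, H 2, E 1. E has the fewest and is eliminated.
Round 2: G 4, H 3, F 2. F has the fewest and is eliminated.
Round 3: H 5, G 4. H has a majority.

E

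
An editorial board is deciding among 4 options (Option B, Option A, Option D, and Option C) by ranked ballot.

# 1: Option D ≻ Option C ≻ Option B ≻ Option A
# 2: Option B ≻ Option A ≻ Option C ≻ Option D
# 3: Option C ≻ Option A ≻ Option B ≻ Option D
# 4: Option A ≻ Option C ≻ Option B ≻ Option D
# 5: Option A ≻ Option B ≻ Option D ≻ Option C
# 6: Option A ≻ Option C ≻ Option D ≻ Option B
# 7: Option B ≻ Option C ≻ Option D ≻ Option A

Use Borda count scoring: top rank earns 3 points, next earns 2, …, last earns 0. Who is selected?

Borda scores:
  Option B: 1 + 3 + 1 + 1 + 2 + 0 + 3 = 11
  Option A: 0 + 2 + 2 + 3 + 3 + 3 + 0 = 13
  Option D: 3 + 0 + 0 + 0 + 1 + 1 + 1 = 6
  Option C: 2 + 1 + 3 + 2 + 0 + 2 + 2 = 12
Option A has the highest total.

Option A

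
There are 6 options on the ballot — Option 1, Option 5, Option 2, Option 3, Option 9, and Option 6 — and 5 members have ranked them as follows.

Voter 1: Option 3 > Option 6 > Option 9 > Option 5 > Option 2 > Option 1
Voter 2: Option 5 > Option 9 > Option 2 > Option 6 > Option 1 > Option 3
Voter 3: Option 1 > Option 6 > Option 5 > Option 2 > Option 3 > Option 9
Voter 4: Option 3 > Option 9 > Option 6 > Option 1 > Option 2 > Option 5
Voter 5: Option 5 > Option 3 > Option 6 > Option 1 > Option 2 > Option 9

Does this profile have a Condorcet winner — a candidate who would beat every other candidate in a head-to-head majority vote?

No

Head-to-head results (5 voters total):
Option 1 vs Option 5: Option 5 wins 3–2.
Option 1 vs Option 2: Option 1 wins 3–2.
Option 1 vs Option 3: Option 3 wins 3–2.
Option 1 vs Option 9: Option 9 wins 3–2.
Option 1 vs Option 6: Option 6 wins 4–1.
Option 5 vs Option 2: Option 5 wins 4–1.
Option 5 vs Option 3: Option 5 wins 3–2.
Option 5 vs Option 9: Option 5 wins 3–2.
Option 5 vs Option 6: Option 6 wins 3–2.
Option 2 vs Option 3: Option 3 wins 3–2.
Option 2 vs Option 9: Option 9 wins 3–2.
Option 2 vs Option 6: Option 6 wins 4–1.
Option 3 vs Option 9: Option 3 wins 4–1.
Option 3 vs Option 6: Option 3 wins 3–2.
Option 9 vs Option 6: Option 6 wins 3–2.
No candidate beats all others: Option 5 beats Option 3 beats Option 6 beats Option 5, a majority cycle.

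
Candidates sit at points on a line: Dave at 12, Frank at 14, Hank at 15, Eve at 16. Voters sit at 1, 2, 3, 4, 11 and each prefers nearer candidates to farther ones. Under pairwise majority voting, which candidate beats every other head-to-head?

Dave

With single-peaked preferences on a line, the Condorcet winner is the candidate closest to the median voter.
The median voter (position 3) is closest to Dave at 12.
Check: Dave vs Frank — voters closer to Dave: 5 of 5.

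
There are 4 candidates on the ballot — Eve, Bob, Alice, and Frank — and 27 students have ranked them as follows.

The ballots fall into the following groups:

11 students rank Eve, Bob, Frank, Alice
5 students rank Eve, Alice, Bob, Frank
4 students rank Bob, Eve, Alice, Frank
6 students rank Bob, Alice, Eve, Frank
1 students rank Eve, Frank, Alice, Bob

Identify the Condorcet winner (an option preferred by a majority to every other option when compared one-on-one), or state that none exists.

Eve

Head-to-head results (27 voters total):
Eve vs Bob: Eve wins 17–10.
Eve vs Alice: Eve wins 21–6.
Eve vs Frank: Eve wins 27–0.
Bob vs Alice: Bob wins 21–6.
Bob vs Frank: Bob wins 26–1.
Alice vs Frank: Alice wins 15–12.
Eve beats each rival — Bob (17–10), Alice (21–6), Frank (27–0) — so Eve is the Condorcet winner.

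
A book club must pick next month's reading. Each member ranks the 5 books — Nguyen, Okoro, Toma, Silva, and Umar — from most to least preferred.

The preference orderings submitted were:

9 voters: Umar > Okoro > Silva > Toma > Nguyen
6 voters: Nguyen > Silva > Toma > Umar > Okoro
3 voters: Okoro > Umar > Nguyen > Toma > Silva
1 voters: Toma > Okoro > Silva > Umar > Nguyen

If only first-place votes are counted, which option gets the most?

Umar

First-place vote totals:
  Nguyen: 6
  Okoro: 3
  Toma: 1
  Silva: 0
  Umar: 9
Umar has the most first-place votes.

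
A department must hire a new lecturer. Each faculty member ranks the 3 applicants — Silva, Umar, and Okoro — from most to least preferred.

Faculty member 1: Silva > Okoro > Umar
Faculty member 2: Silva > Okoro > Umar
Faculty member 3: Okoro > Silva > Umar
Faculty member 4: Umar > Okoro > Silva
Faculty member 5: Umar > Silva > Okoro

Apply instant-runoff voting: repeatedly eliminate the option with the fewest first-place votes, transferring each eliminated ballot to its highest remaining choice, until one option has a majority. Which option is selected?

Round 1: Silva 2, Umar 2, Okoro 1. Okoro has the fewest and is eliminated.
Round 2: Silva 3, Umar 2. Silva has a majority.

Silva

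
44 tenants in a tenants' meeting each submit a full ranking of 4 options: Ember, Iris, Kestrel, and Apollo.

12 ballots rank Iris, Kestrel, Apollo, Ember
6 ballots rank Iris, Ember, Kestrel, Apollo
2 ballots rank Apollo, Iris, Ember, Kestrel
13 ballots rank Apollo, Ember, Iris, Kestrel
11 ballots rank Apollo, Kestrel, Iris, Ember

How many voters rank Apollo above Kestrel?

26

Ballots ranking Apollo above Kestrel: 2+13+11 = 26.
Ballots ranking Kestrel above Apollo: 12+6 = 18.
So 26 of 44 voters prefer Apollo to Kestrel.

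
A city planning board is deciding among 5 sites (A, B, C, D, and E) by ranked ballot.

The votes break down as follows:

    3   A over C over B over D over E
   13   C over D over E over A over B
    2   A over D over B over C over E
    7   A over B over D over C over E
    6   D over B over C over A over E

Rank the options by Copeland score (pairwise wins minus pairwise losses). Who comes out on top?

C

Pairwise results:
  A vs B: A wins 25–6.
  A vs C: C wins 19–12.
  A vs D: D wins 19–12.
  A vs E: A wins 18–13.
  B vs C: C wins 16–15.
  B vs D: D wins 21–10.
  B vs E: B wins 18–13.
  C vs D: C wins 16–15.
  C vs E: C wins 31–0.
  D vs E: D wins 31–0.
Copeland scores (wins − losses):
  A: 2 − 2 = 0
  B: 1 − 3 = -2
  C: 4 − 0 = 4
  D: 3 − 1 = 2
  E: 0 − 4 = -4
C has the best Copeland score.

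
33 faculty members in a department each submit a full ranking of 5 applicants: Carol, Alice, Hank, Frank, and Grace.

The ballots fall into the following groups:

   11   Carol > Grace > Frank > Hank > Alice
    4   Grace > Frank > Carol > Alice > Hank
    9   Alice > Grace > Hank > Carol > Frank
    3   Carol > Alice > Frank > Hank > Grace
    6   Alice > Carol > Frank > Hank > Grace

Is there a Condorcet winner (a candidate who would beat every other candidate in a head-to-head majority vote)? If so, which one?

Head-to-head results (33 voters total):
Carol vs Alice: Carol wins 18–15.
Carol vs Hank: Carol wins 24–9.
Carol vs Frank: Carol wins 29–4.
Carol vs Grace: Carol wins 20–13.
Alice vs Hank: Alice wins 22–11.
Alice vs Frank: Alice wins 18–15.
Alice vs Grace: Alice wins 18–15.
Hank vs Frank: Frank wins 24–9.
Hank vs Grace: Grace wins 24–9.
Frank vs Grace: Grace wins 24–9.
Carol beats each rival — Alice (18–15), Hank (24–9), Frank (29–4), Grace (20–13) — so Carol is the Condorcet winner.

Carol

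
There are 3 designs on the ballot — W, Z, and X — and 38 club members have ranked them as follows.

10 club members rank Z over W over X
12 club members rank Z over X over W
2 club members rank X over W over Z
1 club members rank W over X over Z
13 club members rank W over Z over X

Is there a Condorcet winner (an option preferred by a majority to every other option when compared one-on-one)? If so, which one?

Z

Head-to-head results (38 voters total):
W vs Z: Z wins 22–16.
W vs X: W wins 24–14.
Z vs X: Z wins 35–3.
Z beats each rival — W (22–16), X (35–3) — so Z is the Condorcet winner.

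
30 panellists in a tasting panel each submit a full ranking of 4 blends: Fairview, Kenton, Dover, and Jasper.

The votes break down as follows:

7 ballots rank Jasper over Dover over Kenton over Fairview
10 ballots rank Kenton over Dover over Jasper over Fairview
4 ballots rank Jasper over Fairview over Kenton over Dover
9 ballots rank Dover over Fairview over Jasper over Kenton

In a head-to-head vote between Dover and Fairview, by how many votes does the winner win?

22

Ballots ranking Dover above Fairview: 7+10+9 = 26.
Ballots ranking Fairview above Dover: 4.
Dover wins 26–4, a margin of 22.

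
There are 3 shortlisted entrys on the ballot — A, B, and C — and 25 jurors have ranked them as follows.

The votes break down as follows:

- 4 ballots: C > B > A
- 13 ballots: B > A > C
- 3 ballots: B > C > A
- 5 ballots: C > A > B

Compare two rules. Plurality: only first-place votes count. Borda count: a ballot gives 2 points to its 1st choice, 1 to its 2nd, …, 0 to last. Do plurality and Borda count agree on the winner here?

Yes

Plurality first-place counts: A 0, B 16, C 9 → B.
Borda totals: A 18, B 36, C 21 → B.
The two rules agree on B.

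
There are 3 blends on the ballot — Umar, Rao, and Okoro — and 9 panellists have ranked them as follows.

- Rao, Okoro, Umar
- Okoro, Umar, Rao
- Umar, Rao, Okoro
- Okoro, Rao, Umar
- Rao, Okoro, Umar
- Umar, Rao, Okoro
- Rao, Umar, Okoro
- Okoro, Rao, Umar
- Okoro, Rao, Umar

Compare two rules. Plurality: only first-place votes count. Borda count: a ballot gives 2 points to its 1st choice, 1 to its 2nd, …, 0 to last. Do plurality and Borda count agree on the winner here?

Plurality first-place counts: Umar 2, Rao 3, Okoro 4 → Okoro.
Borda totals: Umar 6, Rao 11, Okoro 10 → Rao.
The two rules disagree: plurality picks Okoro, Borda picks Rao.

No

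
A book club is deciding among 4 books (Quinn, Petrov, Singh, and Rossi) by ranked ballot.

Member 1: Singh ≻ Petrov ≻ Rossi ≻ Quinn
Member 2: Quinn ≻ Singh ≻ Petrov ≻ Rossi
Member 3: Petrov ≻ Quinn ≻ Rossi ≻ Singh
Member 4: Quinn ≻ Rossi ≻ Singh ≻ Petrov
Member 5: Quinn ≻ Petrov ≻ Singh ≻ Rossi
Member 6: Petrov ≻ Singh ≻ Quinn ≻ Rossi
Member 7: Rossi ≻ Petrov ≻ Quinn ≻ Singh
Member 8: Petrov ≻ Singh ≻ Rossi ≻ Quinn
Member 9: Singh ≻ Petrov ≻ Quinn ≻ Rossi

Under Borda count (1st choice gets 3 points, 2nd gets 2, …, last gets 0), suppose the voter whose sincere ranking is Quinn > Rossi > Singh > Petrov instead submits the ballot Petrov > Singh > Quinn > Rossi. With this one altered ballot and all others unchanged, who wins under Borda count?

Petrov

Borda totals with the altered ballot: Quinn 12, Petrov 21, Singh 15, Rossi 6.
The winner is unchanged: still Petrov.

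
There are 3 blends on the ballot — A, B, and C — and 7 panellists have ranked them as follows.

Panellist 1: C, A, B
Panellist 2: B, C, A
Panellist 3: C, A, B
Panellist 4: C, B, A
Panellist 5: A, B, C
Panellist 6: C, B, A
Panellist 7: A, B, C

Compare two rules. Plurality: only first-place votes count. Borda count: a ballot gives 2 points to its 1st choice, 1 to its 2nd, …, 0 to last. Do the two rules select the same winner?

Yes

Plurality first-place counts: A 2, B 1, C 4 → C.
Borda totals: A 6, B 6, C 9 → C.
The two rules agree on C.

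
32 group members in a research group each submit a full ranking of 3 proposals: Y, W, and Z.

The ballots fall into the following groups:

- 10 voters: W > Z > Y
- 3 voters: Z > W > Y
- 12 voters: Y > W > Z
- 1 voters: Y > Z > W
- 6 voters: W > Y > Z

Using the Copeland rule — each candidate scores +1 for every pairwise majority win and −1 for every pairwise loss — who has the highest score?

Pairwise results:
  Y vs W: W wins 19–13.
  Y vs Z: Y wins 19–13.
  W vs Z: W wins 28–4.
Copeland scores (wins − losses):
  Y: 1 − 1 = 0
  W: 2 − 0 = 2
  Z: 0 − 2 = -2
W has the best Copeland score.

W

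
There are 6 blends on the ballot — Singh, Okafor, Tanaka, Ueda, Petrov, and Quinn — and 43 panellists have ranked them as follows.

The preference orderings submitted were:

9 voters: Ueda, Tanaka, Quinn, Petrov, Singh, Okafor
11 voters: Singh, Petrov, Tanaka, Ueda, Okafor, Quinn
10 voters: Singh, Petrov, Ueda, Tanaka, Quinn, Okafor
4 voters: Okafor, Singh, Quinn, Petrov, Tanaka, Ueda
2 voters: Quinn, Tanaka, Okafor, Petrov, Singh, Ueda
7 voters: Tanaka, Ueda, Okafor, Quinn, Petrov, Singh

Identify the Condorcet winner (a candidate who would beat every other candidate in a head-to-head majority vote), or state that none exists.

Singh

Head-to-head results (43 voters total):
Singh vs Okafor: Singh wins 30–13.
Singh vs Tanaka: Singh wins 25–18.
Singh vs Ueda: Singh wins 27–16.
Singh vs Petrov: Singh wins 25–18.
Singh vs Quinn: Singh wins 25–18.
Okafor vs Tanaka: Tanaka wins 39–4.
Okafor vs Ueda: Ueda wins 37–6.
Okafor vs Petrov: Petrov wins 30–13.
Okafor vs Quinn: Okafor wins 22–21.
Tanaka vs Ueda: Tanaka wins 24–19.
Tanaka vs Petrov: Petrov wins 25–18.
Tanaka vs Quinn: Tanaka wins 37–6.
Ueda vs Petrov: Petrov wins 27–16.
Ueda vs Quinn: Ueda wins 37–6.
Petrov vs Quinn: Quinn wins 22–21.
Singh beats each rival — Okafor (30–13), Tanaka (25–18), Ueda (27–16), Petrov (25–18), Quinn (25–18) — so Singh is the Condorcet winner.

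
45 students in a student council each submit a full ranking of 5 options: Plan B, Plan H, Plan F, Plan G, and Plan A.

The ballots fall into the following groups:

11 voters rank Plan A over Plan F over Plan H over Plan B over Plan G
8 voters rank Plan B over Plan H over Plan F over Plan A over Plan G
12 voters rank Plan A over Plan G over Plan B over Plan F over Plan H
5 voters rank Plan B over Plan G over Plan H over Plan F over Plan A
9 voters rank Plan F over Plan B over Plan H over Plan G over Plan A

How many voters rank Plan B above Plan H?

34

Ballots ranking Plan B above Plan H: 8+12+5+9 = 34.
Ballots ranking Plan H above Plan B: 11.
So 34 of 45 voters prefer Plan B to Plan H.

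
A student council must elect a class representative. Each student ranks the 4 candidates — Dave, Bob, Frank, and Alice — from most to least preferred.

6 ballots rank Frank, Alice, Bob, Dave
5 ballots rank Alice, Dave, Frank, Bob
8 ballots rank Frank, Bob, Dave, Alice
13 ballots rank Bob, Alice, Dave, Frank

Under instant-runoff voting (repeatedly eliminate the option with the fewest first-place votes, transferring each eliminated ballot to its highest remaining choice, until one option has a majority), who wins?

Frank

Round 1: Frank 14, Bob 13, Alice 5, Dave 0. Dave has the fewest and is eliminated.
Round 2: Frank 14, Bob 13, Alice 5. Alice has the fewest and is eliminated.
Round 3: Frank 19, Bob 13. Frank has a majority.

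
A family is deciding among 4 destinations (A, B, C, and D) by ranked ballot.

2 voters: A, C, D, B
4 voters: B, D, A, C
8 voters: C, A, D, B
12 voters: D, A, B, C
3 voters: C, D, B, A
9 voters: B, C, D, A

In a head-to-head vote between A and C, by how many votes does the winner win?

Ballots ranking A above C: 2+4+12 = 18.
Ballots ranking C above A: 8+3+9 = 20.
C wins 20–18, a margin of 2.

2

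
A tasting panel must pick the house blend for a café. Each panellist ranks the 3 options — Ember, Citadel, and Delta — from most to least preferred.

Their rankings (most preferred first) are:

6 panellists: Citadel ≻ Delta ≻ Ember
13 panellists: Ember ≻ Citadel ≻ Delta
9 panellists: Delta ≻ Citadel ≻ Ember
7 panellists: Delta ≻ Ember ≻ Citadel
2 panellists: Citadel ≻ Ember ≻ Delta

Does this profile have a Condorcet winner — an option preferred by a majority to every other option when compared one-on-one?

No

Head-to-head results (37 voters total):
Ember vs Citadel: Ember wins 20–17.
Ember vs Delta: Delta wins 22–15.
Citadel vs Delta: Citadel wins 21–16.
No candidate beats all others: Ember beats Citadel beats Delta beats Ember, a majority cycle.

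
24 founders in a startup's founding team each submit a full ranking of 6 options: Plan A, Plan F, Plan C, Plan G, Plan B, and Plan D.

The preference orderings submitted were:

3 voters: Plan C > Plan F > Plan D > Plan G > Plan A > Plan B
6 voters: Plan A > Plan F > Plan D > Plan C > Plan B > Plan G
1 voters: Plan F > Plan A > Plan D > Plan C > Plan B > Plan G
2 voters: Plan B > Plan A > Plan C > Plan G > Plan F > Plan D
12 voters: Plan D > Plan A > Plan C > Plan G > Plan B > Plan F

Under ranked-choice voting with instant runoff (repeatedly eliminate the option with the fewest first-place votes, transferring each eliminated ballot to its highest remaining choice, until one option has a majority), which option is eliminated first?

Plan G

Round 1: Plan D 12, Plan A 6, Plan C 3, Plan B 2, Plan F 1, Plan G 0. Plan G has the fewest and is eliminated.
Round 2: Plan D 12, Plan A 6, Plan C 3, Plan B 2, Plan F 1. Plan F has the fewest and is eliminated.
Round 3: Plan D 12, Plan A 7, Plan C 3, Plan B 2. Plan B has the fewest and is eliminated.
Round 4: Plan D 12, Plan A 9, Plan C 3. Plan C has the fewest and is eliminated.
Round 5: Plan D 15, Plan A 9. Plan D has a majority.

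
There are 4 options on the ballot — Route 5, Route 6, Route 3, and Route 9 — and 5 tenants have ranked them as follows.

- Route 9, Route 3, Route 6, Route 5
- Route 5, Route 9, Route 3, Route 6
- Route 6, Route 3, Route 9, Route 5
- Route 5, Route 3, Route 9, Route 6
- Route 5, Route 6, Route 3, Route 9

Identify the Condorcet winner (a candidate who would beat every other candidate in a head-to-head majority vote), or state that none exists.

Head-to-head results (5 voters total):
Route 5 vs Route 6: Route 5 wins 3–2.
Route 5 vs Route 3: Route 5 wins 3–2.
Route 5 vs Route 9: Route 5 wins 3–2.
Route 6 vs Route 3: Route 3 wins 3–2.
Route 6 vs Route 9: Route 9 wins 3–2.
Route 3 vs Route 9: Route 3 wins 3–2.
Route 5 beats each rival — Route 6 (3–2), Route 3 (3–2), Route 9 (3–2) — so Route 5 is the Condorcet winner.

Route 5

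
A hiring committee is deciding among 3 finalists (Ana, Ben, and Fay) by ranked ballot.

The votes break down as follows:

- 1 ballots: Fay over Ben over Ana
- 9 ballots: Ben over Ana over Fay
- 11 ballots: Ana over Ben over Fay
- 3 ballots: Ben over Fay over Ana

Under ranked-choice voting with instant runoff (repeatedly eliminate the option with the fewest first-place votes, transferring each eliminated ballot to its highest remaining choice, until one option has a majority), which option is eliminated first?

Fay

Round 1: Ben 12, Ana 11, Fay 1. Fay has the fewest and is eliminated.
Round 2: Ben 13, Ana 11. Ben has a majority.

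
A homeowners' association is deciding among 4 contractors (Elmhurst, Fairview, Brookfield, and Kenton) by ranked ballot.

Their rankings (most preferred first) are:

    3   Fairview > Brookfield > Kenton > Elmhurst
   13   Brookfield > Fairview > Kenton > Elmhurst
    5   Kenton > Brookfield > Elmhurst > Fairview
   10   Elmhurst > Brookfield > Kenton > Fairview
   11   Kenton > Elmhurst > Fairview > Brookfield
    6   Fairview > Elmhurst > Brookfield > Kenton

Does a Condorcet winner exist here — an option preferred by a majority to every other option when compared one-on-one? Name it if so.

Head-to-head results (48 voters total):
Elmhurst vs Fairview: Elmhurst wins 26–22.
Elmhurst vs Brookfield: Elmhurst wins 27–21.
Elmhurst vs Kenton: Kenton wins 32–16.
Fairview vs Brookfield: Brookfield wins 28–20.
Fairview vs Kenton: Kenton wins 26–22.
Brookfield vs Kenton: Brookfield wins 32–16.
No candidate beats all others: Elmhurst beats Brookfield beats Kenton beats Elmhurst, a majority cycle.

No Condorcet winner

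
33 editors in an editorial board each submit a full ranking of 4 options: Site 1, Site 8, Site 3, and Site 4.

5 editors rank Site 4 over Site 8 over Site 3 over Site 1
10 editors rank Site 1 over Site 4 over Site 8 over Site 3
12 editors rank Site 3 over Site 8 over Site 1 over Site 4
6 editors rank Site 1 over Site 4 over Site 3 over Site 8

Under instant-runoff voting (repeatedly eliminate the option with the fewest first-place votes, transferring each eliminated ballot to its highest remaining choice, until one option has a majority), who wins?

Site 3

Round 1: Site 1 16, Site 3 12, Site 4 5, Site 8 0. Site 8 has the fewest and is eliminated.
Round 2: Site 1 16, Site 3 12, Site 4 5. Site 4 has the fewest and is eliminated.
Round 3: Site 3 17, Site 1 16. Site 3 has a majority.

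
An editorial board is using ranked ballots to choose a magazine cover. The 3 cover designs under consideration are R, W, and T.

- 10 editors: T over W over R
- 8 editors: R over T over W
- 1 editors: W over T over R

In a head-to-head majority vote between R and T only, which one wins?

T

Ballots ranking R above T: 8.
Ballots ranking T above R: 10+1 = 11.
T wins the head-to-head, 11–8.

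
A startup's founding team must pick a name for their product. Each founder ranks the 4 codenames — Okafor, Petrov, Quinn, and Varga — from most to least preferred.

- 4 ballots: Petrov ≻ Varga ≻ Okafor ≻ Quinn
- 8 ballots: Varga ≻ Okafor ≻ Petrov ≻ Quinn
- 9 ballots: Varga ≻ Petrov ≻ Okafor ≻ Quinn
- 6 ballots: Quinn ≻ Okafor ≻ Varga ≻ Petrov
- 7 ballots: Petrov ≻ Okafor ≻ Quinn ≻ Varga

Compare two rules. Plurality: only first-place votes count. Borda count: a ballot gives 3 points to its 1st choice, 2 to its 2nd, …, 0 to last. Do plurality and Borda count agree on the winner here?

Plurality first-place counts: Okafor 0, Petrov 11, Quinn 6, Varga 17 → Varga.
Borda totals: Okafor 55, Petrov 59, Quinn 25, Varga 65 → Varga.
The two rules agree on Varga.

Yes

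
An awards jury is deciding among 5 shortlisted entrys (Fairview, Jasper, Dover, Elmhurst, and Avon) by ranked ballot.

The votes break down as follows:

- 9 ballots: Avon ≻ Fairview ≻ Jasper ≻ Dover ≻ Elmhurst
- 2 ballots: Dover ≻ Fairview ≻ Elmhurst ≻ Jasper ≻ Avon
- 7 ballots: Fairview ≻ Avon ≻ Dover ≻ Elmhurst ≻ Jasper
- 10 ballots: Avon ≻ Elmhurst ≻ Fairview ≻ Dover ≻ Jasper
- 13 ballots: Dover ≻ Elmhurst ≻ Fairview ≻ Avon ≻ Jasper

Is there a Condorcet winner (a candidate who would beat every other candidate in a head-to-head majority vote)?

No

Head-to-head results (41 voters total):
Fairview vs Jasper: Fairview wins 41–0.
Fairview vs Dover: Fairview wins 26–15.
Fairview vs Elmhurst: Elmhurst wins 23–18.
Fairview vs Avon: Fairview wins 22–19.
Jasper vs Dover: Dover wins 32–9.
Jasper vs Elmhurst: Elmhurst wins 32–9.
Jasper vs Avon: Avon wins 39–2.
Dover vs Elmhurst: Dover wins 31–10.
Dover vs Avon: Avon wins 26–15.
Elmhurst vs Avon: Avon wins 26–15.
No candidate beats all others: Fairview beats Dover beats Elmhurst beats Fairview, a majority cycle.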